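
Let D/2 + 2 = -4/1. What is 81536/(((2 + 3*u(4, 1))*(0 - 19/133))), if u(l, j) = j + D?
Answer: 570752/31 ≈ 18411.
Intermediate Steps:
D = -12 (D = -4 + 2*(-4/1) = -4 + 2*(-4*1) = -4 + 2*(-4) = -4 - 8 = -12)
u(l, j) = -12 + j (u(l, j) = j - 12 = -12 + j)
81536/(((2 + 3*u(4, 1))*(0 - 19/133))) = 81536/(((2 + 3*(-12 + 1))*(0 - 19/133))) = 81536/(((2 + 3*(-11))*(0 - 19*1/133))) = 81536/(((2 - 33)*(0 - ⅐))) = 81536/((-31*(-⅐))) = 81536/(31/7) = 81536*(7/31) = 570752/31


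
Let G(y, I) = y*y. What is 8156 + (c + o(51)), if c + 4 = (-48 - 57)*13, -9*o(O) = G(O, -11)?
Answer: 6498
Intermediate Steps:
G(y, I) = y²
o(O) = -O²/9
c = -1369 (c = -4 + (-48 - 57)*13 = -4 - 105*13 = -4 - 1365 = -1369)
8156 + (c + o(51)) = 8156 + (-1369 - ⅑*51²) = 8156 + (-1369 - ⅑*2601) = 8156 + (-1369 - 289) = 8156 - 1658 = 6498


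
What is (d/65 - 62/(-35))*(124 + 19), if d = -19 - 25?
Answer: 5478/35 ≈ 156.51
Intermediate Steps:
d = -44
(d/65 - 62/(-35))*(124 + 19) = (-44/65 - 62/(-35))*(124 + 19) = (-44*1/65 - 62*(-1/35))*143 = (-44/65 + 62/35)*143 = (498/455)*143 = 5478/35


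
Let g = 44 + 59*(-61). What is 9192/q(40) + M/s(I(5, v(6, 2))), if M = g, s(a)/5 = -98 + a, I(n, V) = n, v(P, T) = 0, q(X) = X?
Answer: 36804/155 ≈ 237.45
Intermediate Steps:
s(a) = -490 + 5*a (s(a) = 5*(-98 + a) = -490 + 5*a)
g = -3555 (g = 44 - 3599 = -3555)
M = -3555
9192/q(40) + M/s(I(5, v(6, 2))) = 9192/40 - 3555/(-490 + 5*5) = 9192*(1/40) - 3555/(-490 + 25) = 1149/5 - 3555/(-465) = 1149/5 - 3555*(-1/465) = 1149/5 + 237/31 = 36804/155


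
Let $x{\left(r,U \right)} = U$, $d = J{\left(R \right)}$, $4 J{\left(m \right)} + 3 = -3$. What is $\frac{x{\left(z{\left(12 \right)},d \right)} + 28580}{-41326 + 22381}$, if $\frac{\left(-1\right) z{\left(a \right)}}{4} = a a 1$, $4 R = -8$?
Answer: $- \frac{57157}{37890} \approx -1.5085$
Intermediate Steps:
$R = -2$ ($R = \frac{1}{4} \left(-8\right) = -2$)
$J{\left(m \right)} = - \frac{3}{2}$ ($J{\left(m \right)} = - \frac{3}{4} + \frac{1}{4} \left(-3\right) = - \frac{3}{4} - \frac{3}{4} = - \frac{3}{2}$)
$d = - \frac{3}{2} \approx -1.5$
$z{\left(a \right)} = - 4 a^{2}$ ($z{\left(a \right)} = - 4 a a 1 = - 4 a^{2} \cdot 1 = - 4 a^{2}$)
$\frac{x{\left(z{\left(12 \right)},d \right)} + 28580}{-41326 + 22381} = \frac{- \frac{3}{2} + 28580}{-41326 + 22381} = \frac{57157}{2 \left(-18945\right)} = \frac{57157}{2} \left(- \frac{1}{18945}\right) = - \frac{57157}{37890}$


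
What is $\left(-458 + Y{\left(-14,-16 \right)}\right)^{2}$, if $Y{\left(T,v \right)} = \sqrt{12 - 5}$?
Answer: $\left(458 - \sqrt{7}\right)^{2} \approx 2.0735 \cdot 10^{5}$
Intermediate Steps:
$Y{\left(T,v \right)} = \sqrt{7}$
$\left(-458 + Y{\left(-14,-16 \right)}\right)^{2} = \left(-458 + \sqrt{7}\right)^{2}$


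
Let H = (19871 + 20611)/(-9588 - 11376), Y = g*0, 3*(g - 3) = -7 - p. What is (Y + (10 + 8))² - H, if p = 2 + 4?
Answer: 1138803/3494 ≈ 325.93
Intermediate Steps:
p = 6
g = -4/3 (g = 3 + (-7 - 1*6)/3 = 3 + (-7 - 6)/3 = 3 + (⅓)*(-13) = 3 - 13/3 = -4/3 ≈ -1.3333)
Y = 0 (Y = -4/3*0 = 0)
H = -6747/3494 (H = 40482/(-20964) = 40482*(-1/20964) = -6747/3494 ≈ -1.9310)
(Y + (10 + 8))² - H = (0 + (10 + 8))² - 1*(-6747/3494) = (0 + 18)² + 6747/3494 = 18² + 6747/3494 = 324 + 6747/3494 = 1138803/3494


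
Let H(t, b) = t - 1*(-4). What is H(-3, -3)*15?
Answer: 15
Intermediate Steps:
H(t, b) = 4 + t (H(t, b) = t + 4 = 4 + t)
H(-3, -3)*15 = (4 - 3)*15 = 1*15 = 15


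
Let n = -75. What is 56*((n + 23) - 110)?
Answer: -9072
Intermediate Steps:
56*((n + 23) - 110) = 56*((-75 + 23) - 110) = 56*(-52 - 110) = 56*(-162) = -9072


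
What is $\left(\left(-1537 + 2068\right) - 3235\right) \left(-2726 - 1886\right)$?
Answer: $12470848$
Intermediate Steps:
$\left(\left(-1537 + 2068\right) - 3235\right) \left(-2726 - 1886\right) = \left(531 - 3235\right) \left(-4612\right) = \left(-2704\right) \left(-4612\right) = 12470848$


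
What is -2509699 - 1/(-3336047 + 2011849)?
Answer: -3323338396401/1324198 ≈ -2.5097e+6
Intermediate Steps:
-2509699 - 1/(-3336047 + 2011849) = -2509699 - 1/(-1324198) = -2509699 - 1*(-1/1324198) = -2509699 + 1/1324198 = -3323338396401/1324198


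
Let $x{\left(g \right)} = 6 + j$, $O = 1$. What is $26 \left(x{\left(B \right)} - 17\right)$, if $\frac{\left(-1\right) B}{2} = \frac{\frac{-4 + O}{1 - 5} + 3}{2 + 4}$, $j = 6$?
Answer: $-130$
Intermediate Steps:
$B = - \frac{5}{4}$ ($B = - 2 \frac{\frac{-4 + 1}{1 - 5} + 3}{2 + 4} = - 2 \frac{- \frac{3}{-4} + 3}{6} = - 2 \left(\left(-3\right) \left(- \frac{1}{4}\right) + 3\right) \frac{1}{6} = - 2 \left(\frac{3}{4} + 3\right) \frac{1}{6} = - 2 \cdot \frac{15}{4} \cdot \frac{1}{6} = \left(-2\right) \frac{5}{8} = - \frac{5}{4} \approx -1.25$)
$x{\left(g \right)} = 12$ ($x{\left(g \right)} = 6 + 6 = 12$)
$26 \left(x{\left(B \right)} - 17\right) = 26 \left(12 - 17\right) = 26 \left(-5\right) = -130$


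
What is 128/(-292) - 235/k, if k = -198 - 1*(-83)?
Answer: 2695/1679 ≈ 1.6051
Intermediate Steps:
k = -115 (k = -198 + 83 = -115)
128/(-292) - 235/k = 128/(-292) - 235/(-115) = 128*(-1/292) - 235*(-1/115) = -32/73 + 47/23 = 2695/1679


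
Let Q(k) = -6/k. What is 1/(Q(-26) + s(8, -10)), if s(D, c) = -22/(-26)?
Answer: 13/14 ≈ 0.92857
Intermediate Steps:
s(D, c) = 11/13 (s(D, c) = -22*(-1/26) = 11/13)
1/(Q(-26) + s(8, -10)) = 1/(-6/(-26) + 11/13) = 1/(-6*(-1/26) + 11/13) = 1/(3/13 + 11/13) = 1/(14/13) = 13/14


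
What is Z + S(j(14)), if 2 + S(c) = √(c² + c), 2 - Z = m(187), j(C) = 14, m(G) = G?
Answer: -187 + √210 ≈ -172.51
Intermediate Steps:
Z = -185 (Z = 2 - 1*187 = 2 - 187 = -185)
S(c) = -2 + √(c + c²) (S(c) = -2 + √(c² + c) = -2 + √(c + c²))
Z + S(j(14)) = -185 + (-2 + √(14*(1 + 14))) = -185 + (-2 + √(14*15)) = -185 + (-2 + √210) = -187 + √210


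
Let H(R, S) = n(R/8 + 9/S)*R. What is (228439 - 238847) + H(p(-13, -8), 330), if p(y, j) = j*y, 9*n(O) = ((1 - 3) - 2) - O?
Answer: -5249356/495 ≈ -10605.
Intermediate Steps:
n(O) = -4/9 - O/9 (n(O) = (((1 - 3) - 2) - O)/9 = ((-2 - 2) - O)/9 = (-4 - O)/9 = -4/9 - O/9)
H(R, S) = R*(-4/9 - 1/S - R/72) (H(R, S) = (-4/9 - (R/8 + 9/S)/9)*R = (-4/9 - (9/S + R/8)/9)*R = (-4/9 + (-1/S - R/72))*R = (-4/9 - 1/S - R/72)*R = R*(-4/9 - 1/S - R/72))
(228439 - 238847) + H(p(-13, -8), 330) = (228439 - 238847) - 1/72*(-8*(-13))*(72 + 32*330 - 8*(-13)*330)/330 = -10408 - 1/72*104*1/330*(72 + 10560 + 104*330) = -10408 - 1/72*104*1/330*(72 + 10560 + 34320) = -10408 - 1/72*104*1/330*44952 = -10408 - 97396/495 = -5249356/495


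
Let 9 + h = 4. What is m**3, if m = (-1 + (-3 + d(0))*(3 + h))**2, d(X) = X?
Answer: 15625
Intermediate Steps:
h = -5 (h = -9 + 4 = -5)
m = 25 (m = (-1 + (-3 + 0)*(3 - 5))**2 = (-1 - 3*(-2))**2 = (-1 + 6)**2 = 5**2 = 25)
m**3 = 25**3 = 15625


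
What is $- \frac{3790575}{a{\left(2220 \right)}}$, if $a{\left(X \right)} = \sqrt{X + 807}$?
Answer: $- \frac{1263525 \sqrt{3027}}{1009} \approx -68897.0$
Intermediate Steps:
$a{\left(X \right)} = \sqrt{807 + X}$
$- \frac{3790575}{a{\left(2220 \right)}} = - \frac{3790575}{\sqrt{807 + 2220}} = - \frac{3790575}{\sqrt{3027}} = - 3790575 \frac{\sqrt{3027}}{3027} = - \frac{1263525 \sqrt{3027}}{1009}$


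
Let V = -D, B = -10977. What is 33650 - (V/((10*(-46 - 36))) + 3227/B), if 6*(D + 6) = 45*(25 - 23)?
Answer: 302890908347/9001140 ≈ 33650.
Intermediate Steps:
D = 9 (D = -6 + (45*(25 - 23))/6 = -6 + (45*2)/6 = -6 + (1/6)*90 = -6 + 15 = 9)
V = -9 (V = -1*9 = -9)
33650 - (V/((10*(-46 - 36))) + 3227/B) = 33650 - (-9*1/(10*(-46 - 36)) + 3227/(-10977)) = 33650 - (-9/(10*(-82)) + 3227*(-1/10977)) = 33650 - (-9/(-820) - 3227/10977) = 33650 - (-9*(-1/820) - 3227/10977) = 33650 - (9/820 - 3227/10977) = 33650 - 1*(-2547347/9001140) = 33650 + 2547347/9001140 = 302890908347/9001140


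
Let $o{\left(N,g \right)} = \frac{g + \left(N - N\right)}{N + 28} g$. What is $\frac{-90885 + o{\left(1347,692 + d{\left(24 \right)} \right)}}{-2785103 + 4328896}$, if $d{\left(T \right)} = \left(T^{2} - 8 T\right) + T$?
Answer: $- \frac{90005}{1543793} \approx -0.058301$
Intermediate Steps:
$d{\left(T \right)} = T^{2} - 7 T$
$o{\left(N,g \right)} = \frac{g^{2}}{28 + N}$ ($o{\left(N,g \right)} = \frac{g + 0}{28 + N} g = \frac{g}{28 + N} g = \frac{g^{2}}{28 + N}$)
$\frac{-90885 + o{\left(1347,692 + d{\left(24 \right)} \right)}}{-2785103 + 4328896} = \frac{-90885 + \frac{\left(692 + 24 \left(-7 + 24\right)\right)^{2}}{28 + 1347}}{-2785103 + 4328896} = \frac{-90885 + \frac{\left(692 + 24 \cdot 17\right)^{2}}{1375}}{1543793} = \left(-90885 + \left(692 + 408\right)^{2} \cdot \frac{1}{1375}\right) \frac{1}{1543793} = \left(-90885 + 1100^{2} \cdot \frac{1}{1375}\right) \frac{1}{1543793} = \left(-90885 + 1210000 \cdot \frac{1}{1375}\right) \frac{1}{1543793} = \left(-90885 + 880\right) \frac{1}{1543793} = \left(-90005\right) \frac{1}{1543793} = - \frac{90005}{1543793}$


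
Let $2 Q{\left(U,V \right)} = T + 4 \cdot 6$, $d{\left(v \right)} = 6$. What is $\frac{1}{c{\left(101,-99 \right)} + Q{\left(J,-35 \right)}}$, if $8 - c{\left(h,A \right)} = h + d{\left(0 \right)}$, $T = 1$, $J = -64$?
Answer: $- \frac{2}{173} \approx -0.011561$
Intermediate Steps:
$Q{\left(U,V \right)} = \frac{25}{2}$ ($Q{\left(U,V \right)} = \frac{1 + 4 \cdot 6}{2} = \frac{1 + 24}{2} = \frac{1}{2} \cdot 25 = \frac{25}{2}$)
$c{\left(h,A \right)} = 2 - h$ ($c{\left(h,A \right)} = 8 - \left(h + 6\right) = 8 - \left(6 + h\right) = 2 - h$)
$\frac{1}{c{\left(101,-99 \right)} + Q{\left(J,-35 \right)}} = \frac{1}{\left(2 - 101\right) + \frac{25}{2}} = \frac{1}{-99 + \frac{25}{2}} = \frac{1}{- \frac{173}{2}} = - \frac{2}{173}$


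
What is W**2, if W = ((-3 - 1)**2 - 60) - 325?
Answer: 136161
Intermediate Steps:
W = -369 (W = ((-4)**2 - 60) - 325 = (16 - 60) - 325 = -44 - 325 = -369)
W**2 = (-369)**2 = 136161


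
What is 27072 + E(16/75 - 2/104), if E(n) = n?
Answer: 105581557/3900 ≈ 27072.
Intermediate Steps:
27072 + E(16/75 - 2/104) = 27072 + (16/75 - 2/104) = 27072 + (16*(1/75) - 2*1/104) = 27072 + (16/75 - 1/52) = 27072 + 757/3900 = 105581557/3900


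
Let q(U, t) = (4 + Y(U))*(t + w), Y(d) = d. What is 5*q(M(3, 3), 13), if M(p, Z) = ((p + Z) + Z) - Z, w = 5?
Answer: 900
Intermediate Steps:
M(p, Z) = Z + p (M(p, Z) = ((Z + p) + Z) - Z = (p + 2*Z) - Z = Z + p)
q(U, t) = (4 + U)*(5 + t) (q(U, t) = (4 + U)*(t + 5) = (4 + U)*(5 + t))
5*q(M(3, 3), 13) = 5*(20 + 4*13 + 5*(3 + 3) + (3 + 3)*13) = 5*(20 + 52 + 5*6 + 6*13) = 5*(20 + 52 + 30 + 78) = 5*180 = 900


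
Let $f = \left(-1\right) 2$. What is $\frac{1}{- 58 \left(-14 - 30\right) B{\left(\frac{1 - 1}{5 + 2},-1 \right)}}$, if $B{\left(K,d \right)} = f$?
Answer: $- \frac{1}{5104} \approx -0.00019592$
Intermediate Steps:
$f = -2$
$B{\left(K,d \right)} = -2$
$\frac{1}{- 58 \left(-14 - 30\right) B{\left(\frac{1 - 1}{5 + 2},-1 \right)}} = \frac{1}{- 58 \left(-14 - 30\right) \left(-2\right)} = \frac{1}{\left(-58\right) \left(-44\right) \left(-2\right)} = \frac{1}{2552 \left(-2\right)} = \frac{1}{-5104} = - \frac{1}{5104}$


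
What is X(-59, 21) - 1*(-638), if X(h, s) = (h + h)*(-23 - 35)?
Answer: 7482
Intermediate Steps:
X(h, s) = -116*h (X(h, s) = (2*h)*(-58) = -116*h)
X(-59, 21) - 1*(-638) = -116*(-59) - 1*(-638) = 6844 + 638 = 7482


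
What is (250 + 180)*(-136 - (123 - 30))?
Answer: -98470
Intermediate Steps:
(250 + 180)*(-136 - (123 - 30)) = 430*(-136 - 1*93) = 430*(-136 - 93) = 430*(-229) = -98470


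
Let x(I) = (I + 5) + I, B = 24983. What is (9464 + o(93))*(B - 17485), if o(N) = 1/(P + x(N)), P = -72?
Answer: 8444375066/119 ≈ 7.0961e+7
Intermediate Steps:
x(I) = 5 + 2*I (x(I) = (5 + I) + I = 5 + 2*I)
o(N) = 1/(-67 + 2*N) (o(N) = 1/(-72 + (5 + 2*N)) = 1/(-67 + 2*N))
(9464 + o(93))*(B - 17485) = (9464 + 1/(-67 + 2*93))*(24983 - 17485) = (9464 + 1/(-67 + 186))*7498 = (9464 + 1/119)*7498 = (1126217/119)*7498 = 8444375066/119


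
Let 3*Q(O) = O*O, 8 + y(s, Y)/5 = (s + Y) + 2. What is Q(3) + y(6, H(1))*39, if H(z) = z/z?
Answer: 198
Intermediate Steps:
H(z) = 1
y(s, Y) = -30 + 5*Y + 5*s (y(s, Y) = -40 + 5*((s + Y) + 2) = -40 + 5*((Y + s) + 2) = -40 + 5*(2 + Y + s) = -40 + (10 + 5*Y + 5*s) = -30 + 5*Y + 5*s)
Q(O) = O²/3 (Q(O) = (O*O)/3 = O²/3)
Q(3) + y(6, H(1))*39 = (⅓)*3² + (-30 + 5*1 + 5*6)*39 = (⅓)*9 + (-30 + 5 + 30)*39 = 3 + 5*39 = 3 + 195 = 198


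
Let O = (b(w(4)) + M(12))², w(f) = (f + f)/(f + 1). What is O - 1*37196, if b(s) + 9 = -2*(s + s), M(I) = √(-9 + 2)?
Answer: -924146/25 - 154*I*√7/5 ≈ -36966.0 - 81.489*I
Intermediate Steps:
M(I) = I*√7 (M(I) = √(-7) = I*√7)
w(f) = 2*f/(1 + f) (w(f) = (2*f)/(1 + f) = 2*f/(1 + f))
b(s) = -9 - 4*s (b(s) = -9 - 2*(s + s) = -9 - 4*s)
O = (-77/5 + I*√7)² (O = ((-9 - 8*4/(1 + 4)) + I*√7)² = ((-9 - 8*4/5) + I*√7)² = ((-9 - 4*8/5) + I*√7)² = ((-9 - 32/5) + I*√7)² = (-77/5 + I*√7)² ≈ 230.16 - 81.489*I)
O - 1*37196 = (5754/25 - 154*I*√7/5) - 1*37196 = (5754/25 - 154*I*√7/5) - 37196 = -924146/25 - 154*I*√7/5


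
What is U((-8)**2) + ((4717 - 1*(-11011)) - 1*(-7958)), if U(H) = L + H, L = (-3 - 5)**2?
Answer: 23814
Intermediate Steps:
L = 64 (L = (-8)**2 = 64)
U(H) = 64 + H
U((-8)**2) + ((4717 - 1*(-11011)) - 1*(-7958)) = (64 + (-8)**2) + ((4717 - 1*(-11011)) - 1*(-7958)) = (64 + 64) + ((4717 + 11011) + 7958) = 128 + (15728 + 7958) = 128 + 23686 = 23814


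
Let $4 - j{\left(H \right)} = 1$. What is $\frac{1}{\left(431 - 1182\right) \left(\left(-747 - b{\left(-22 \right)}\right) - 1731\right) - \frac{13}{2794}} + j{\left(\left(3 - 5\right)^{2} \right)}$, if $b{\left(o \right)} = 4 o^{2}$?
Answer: $\frac{27785611903}{9261869703} \approx 3.0$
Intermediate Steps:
$j{\left(H \right)} = 3$ ($j{\left(H \right)} = 4 - 1 = 3$)
$\frac{1}{\left(431 - 1182\right) \left(\left(-747 - b{\left(-22 \right)}\right) - 1731\right) - \frac{13}{2794}} + j{\left(\left(3 - 5\right)^{2} \right)} = \frac{1}{\left(431 - 1182\right) \left(\left(-747 - 4 \left(-22\right)^{2}\right) - 1731\right) - \frac{13}{2794}} + 3 = \frac{1}{- 751 \left(\left(-747 - 4 \cdot 484\right) - 1731\right) - \frac{13}{2794}} + 3 = \frac{1}{- 751 \left(\left(-747 - 1936\right) - 1731\right) - \frac{13}{2794}} + 3 = \frac{1}{- 751 \left(-2683 - 1731\right) - \frac{13}{2794}} + 3 = \frac{1}{\left(-751\right) \left(-4414\right) - \frac{13}{2794}} + 3 = \frac{1}{3314914 - \frac{13}{2794}} + 3 = \frac{1}{\frac{9261869703}{2794}} + 3 = \frac{2794}{9261869703} + 3 = \frac{27785611903}{9261869703}$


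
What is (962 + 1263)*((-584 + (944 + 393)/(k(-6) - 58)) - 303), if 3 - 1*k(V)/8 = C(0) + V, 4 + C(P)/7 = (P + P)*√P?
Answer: -66676575/34 ≈ -1.9611e+6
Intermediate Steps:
C(P) = -28 + 14*P^(3/2) (C(P) = -28 + 7*((P + P)*√P) = -28 + 7*((2*P)*√P) = -28 + 7*(2*P^(3/2)) = -28 + 14*P^(3/2))
k(V) = 248 - 8*V (k(V) = 24 - 8*((-28 + 14*0^(3/2)) + V) = 24 - 8*((-28 + 14*0) + V) = 24 - 8*((-28 + 0) + V) = 24 - 8*(-28 + V) = 24 + (224 - 8*V) = 248 - 8*V)
(962 + 1263)*((-584 + (944 + 393)/(k(-6) - 58)) - 303) = (962 + 1263)*((-584 + (944 + 393)/((248 - 8*(-6)) - 58)) - 303) = 2225*((-584 + 1337/((248 + 48) - 58)) - 303) = 2225*((-584 + 1337/(296 - 58)) - 303) = 2225*((-584 + 1337/238) - 303) = 2225*((-584 + 1337*(1/238)) - 303) = 2225*((-584 + 191/34) - 303) = 2225*(-19665/34 - 303) = 2225*(-29967/34) = -66676575/34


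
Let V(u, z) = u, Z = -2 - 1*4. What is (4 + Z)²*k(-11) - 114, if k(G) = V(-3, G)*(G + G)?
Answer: 150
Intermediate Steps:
Z = -6 (Z = -2 - 4 = -6)
k(G) = -6*G (k(G) = -3*(G + G) = -6*G)
(4 + Z)²*k(-11) - 114 = (4 - 6)²*(-6*(-11)) - 114 = (-2)²*66 - 114 = 4*66 - 114 = 264 - 114 = 150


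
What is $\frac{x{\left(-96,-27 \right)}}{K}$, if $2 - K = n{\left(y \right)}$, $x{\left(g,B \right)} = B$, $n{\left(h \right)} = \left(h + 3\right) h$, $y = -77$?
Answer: $\frac{27}{5696} \approx 0.0047402$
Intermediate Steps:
$n{\left(h \right)} = h \left(3 + h\right)$ ($n{\left(h \right)} = \left(3 + h\right) h = h \left(3 + h\right)$)
$K = -5696$ ($K = 2 - - 77 \left(3 - 77\right) = 2 - \left(-77\right) \left(-74\right) = 2 - 5698 = -5696$)
$\frac{x{\left(-96,-27 \right)}}{K} = - \frac{27}{-5696} = \left(-27\right) \left(- \frac{1}{5696}\right) = \frac{27}{5696}$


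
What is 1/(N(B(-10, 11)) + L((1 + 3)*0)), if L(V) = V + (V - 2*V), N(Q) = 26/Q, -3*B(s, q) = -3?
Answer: 1/26 ≈ 0.038462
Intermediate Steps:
B(s, q) = 1 (B(s, q) = -1/3*(-3) = 1)
L(V) = 0 (L(V) = V - V = 0)
1/(N(B(-10, 11)) + L((1 + 3)*0)) = 1/(26/1 + 0) = 1/(26*1 + 0) = 1/(26 + 0) = 1/26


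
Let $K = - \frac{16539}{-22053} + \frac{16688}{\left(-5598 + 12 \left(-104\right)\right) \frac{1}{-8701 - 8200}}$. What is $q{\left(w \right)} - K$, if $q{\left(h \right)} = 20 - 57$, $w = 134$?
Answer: $- \frac{148228884692}{3594639} \approx -41236.0$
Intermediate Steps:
$q{\left(h \right)} = -37$ ($q{\left(h \right)} = 20 - 57 = -37$)
$K = \frac{148095883049}{3594639}$ ($K = \left(-16539\right) \left(- \frac{1}{22053}\right) + \frac{16688}{\left(-5598 - 1248\right) \frac{1}{-16901}} = \frac{5513}{7351} + \frac{16688}{\left(-6846\right) \left(- \frac{1}{16901}\right)} = \frac{5513}{7351} + \frac{16688}{\frac{6846}{16901}} = \frac{5513}{7351} + 16688 \cdot \frac{16901}{6846} = \frac{5513}{7351} + \frac{20145992}{489} = \frac{148095883049}{3594639} \approx 41199.0$)
$q{\left(w \right)} - K = -37 - \frac{148095883049}{3594639} = - \frac{148228884692}{3594639}$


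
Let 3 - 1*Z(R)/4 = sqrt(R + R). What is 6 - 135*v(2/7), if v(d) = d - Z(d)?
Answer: 11112/7 - 1080*sqrt(7)/7 ≈ 1179.2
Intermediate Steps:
Z(R) = 12 - 4*sqrt(2)*sqrt(R) (Z(R) = 12 - 4*sqrt(R + R) = 12 - 4*sqrt(2)*sqrt(R))
v(d) = -12 + d + 4*sqrt(2)*sqrt(d) (v(d) = d - (12 - 4*sqrt(2)*sqrt(d)) = d + (-12 + 4*sqrt(2)*sqrt(d)) = -12 + d + 4*sqrt(2)*sqrt(d))
6 - 135*v(2/7) = 6 - 135*(-12 + 2/7 + 4*sqrt(2)*sqrt(2/7)) = 6 - 135*(-12 + 2/7 + 4*sqrt(2)*(sqrt(14)/7)) = 6 - 135*(-12 + 2/7 + 8*sqrt(7)/7) = 6 - 135*(-82/7 + 8*sqrt(7)/7) = 6 + (11070/7 - 1080*sqrt(7)/7) = 11112/7 - 1080*sqrt(7)/7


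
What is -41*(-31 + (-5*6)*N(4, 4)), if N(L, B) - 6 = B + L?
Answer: 18491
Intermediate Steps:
N(L, B) = 6 + B + L (N(L, B) = 6 + (B + L) = 6 + B + L)
-41*(-31 + (-5*6)*N(4, 4)) = -41*(-31 + (-5*6)*(6 + 4 + 4)) = -41*(-31 - 30*14) = -41*(-31 - 420) = -41*(-451) = 18491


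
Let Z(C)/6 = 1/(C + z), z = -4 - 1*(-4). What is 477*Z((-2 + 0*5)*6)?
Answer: -477/2 ≈ -238.50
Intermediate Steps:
z = 0 (z = -4 + 4 = 0)
Z(C) = 6/C (Z(C) = 6/(C + 0) = 6/C)
477*Z((-2 + 0*5)*6) = 477*(6/(((-2 + 0*5)*6))) = 477*(6/(((-2 + 0)*6))) = 477*(6/((-2*6))) = 477*(6/(-12)) = 477*(6*(-1/12)) = 477*(-½) = -477/2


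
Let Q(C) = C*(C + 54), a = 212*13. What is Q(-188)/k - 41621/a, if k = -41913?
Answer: -1813890125/115512228 ≈ -15.703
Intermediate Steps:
a = 2756
Q(C) = C*(54 + C)
Q(-188)/k - 41621/a = -188*(54 - 188)/(-41913) - 41621/2756 = -188*(-134)*(-1/41913) - 41621*1/2756 = 25192*(-1/41913) - 41621/2756 = -25192/41913 - 41621/2756 = -1813890125/115512228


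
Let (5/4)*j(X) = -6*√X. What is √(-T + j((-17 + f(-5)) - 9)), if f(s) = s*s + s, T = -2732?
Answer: 2*√(17075 - 30*I*√6)/5 ≈ 52.269 - 0.11247*I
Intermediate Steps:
f(s) = s + s² (f(s) = s² + s = s + s²)
j(X) = -24*√X/5 (j(X) = 4*(-6*√X)/5 = -24*√X/5)
√(-T + j((-17 + f(-5)) - 9)) = √(-1*(-2732) - 24*√((-17 - 5*(1 - 5)) - 9)/5) = √(2732 - 24*√((-17 - 5*(-4)) - 9)/5) = √(2732 - 24*√((-17 + 20) - 9)/5) = √(2732 - 24*√(3 - 9)/5) = √(2732 - 24*I*√6/5)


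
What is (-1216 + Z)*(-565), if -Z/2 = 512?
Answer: 1265600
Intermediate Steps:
Z = -1024 (Z = -2*512 = -1024)
(-1216 + Z)*(-565) = (-1216 - 1024)*(-565) = -2240*(-565) = 1265600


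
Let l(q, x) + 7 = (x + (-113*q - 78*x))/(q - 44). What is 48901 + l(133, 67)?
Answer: 4331378/89 ≈ 48667.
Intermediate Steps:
l(q, x) = -7 + (-113*q - 77*x)/(-44 + q) (l(q, x) = -7 + (x + (-113*q - 78*x))/(q - 44) = -7 + (-113*q - 77*x)/(-44 + q))
48901 + l(133, 67) = 48901 + (308 - 120*133 - 77*67)/(-44 + 133) = 48901 + (308 - 15960 - 5159)/89 = 48901 + (1/89)*(-20811) = 48901 - 20811/89 = 4331378/89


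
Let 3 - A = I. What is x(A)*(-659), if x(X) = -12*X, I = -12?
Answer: 118620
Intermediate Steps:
A = 15 (A = 3 - 1*(-12) = 3 + 12 = 15)
x(A)*(-659) = -12*15*(-659) = -180*(-659) = 118620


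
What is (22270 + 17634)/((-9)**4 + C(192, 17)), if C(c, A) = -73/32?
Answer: 1276928/209879 ≈ 6.0841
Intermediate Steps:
C(c, A) = -73/32 (C(c, A) = -73*1/32 = -73/32)
(22270 + 17634)/((-9)**4 + C(192, 17)) = (22270 + 17634)/((-9)**4 - 73/32) = 39904/(6561 - 73/32) = 39904/(209879/32) = 39904*(32/209879) = 1276928/209879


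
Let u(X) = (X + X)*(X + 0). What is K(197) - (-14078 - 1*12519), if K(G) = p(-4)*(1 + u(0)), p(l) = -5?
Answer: 26592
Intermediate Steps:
u(X) = 2*X² (u(X) = (2*X)*X = 2*X²)
K(G) = -5 (K(G) = -5*(1 + 2*0²) = -5*(1 + 2*0) = -5*(1 + 0) = -5*1 = -5)
K(197) - (-14078 - 1*12519) = -5 - (-14078 - 1*12519) = -5 - (-14078 - 12519) = -5 - 1*(-26597) = -5 + 26597 = 26592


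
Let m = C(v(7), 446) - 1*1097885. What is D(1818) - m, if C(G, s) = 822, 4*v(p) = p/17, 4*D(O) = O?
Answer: 2195035/2 ≈ 1.0975e+6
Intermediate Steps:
D(O) = O/4
v(p) = p/68 (v(p) = (p/17)/4 = p/68)
m = -1097063 (m = 822 - 1*1097885 = 822 - 1097885 = -1097063)
D(1818) - m = (¼)*1818 - 1*(-1097063) = 909/2 + 1097063 = 2195035/2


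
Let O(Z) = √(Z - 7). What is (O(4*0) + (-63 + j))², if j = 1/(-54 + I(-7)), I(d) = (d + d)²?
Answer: 79871877/20164 - 8945*I*√7/71 ≈ 3961.1 - 333.33*I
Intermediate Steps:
I(d) = 4*d² (I(d) = (2*d)² = 4*d²)
O(Z) = √(-7 + Z)
j = 1/142 (j = 1/(-54 + 4*(-7)²) = 1/(-54 + 4*49) = 1/(-54 + 196) = 1/142 ≈ 0.0070423)
(O(4*0) + (-63 + j))² = (√(-7 + 4*0) + (-63 + 1/142))² = (√(-7 + 0) - 8945/142)² = (√(-7) - 8945/142)² = (I*√7 - 8945/142)² = (-8945/142 + I*√7)²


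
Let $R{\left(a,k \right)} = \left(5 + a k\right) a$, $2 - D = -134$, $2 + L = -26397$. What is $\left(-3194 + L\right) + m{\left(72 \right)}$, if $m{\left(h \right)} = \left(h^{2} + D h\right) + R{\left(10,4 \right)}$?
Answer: $-14167$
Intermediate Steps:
$L = -26399$ ($L = -2 - 26397 = -26399$)
$D = 136$ ($D = 2 - -134 = 2 + 134 = 136$)
$R{\left(a,k \right)} = a \left(5 + a k\right)$
$m{\left(h \right)} = 450 + h^{2} + 136 h$ ($m{\left(h \right)} = \left(h^{2} + 136 h\right) + 10 \left(5 + 10 \cdot 4\right) = \left(h^{2} + 136 h\right) + 10 \left(5 + 40\right) = \left(h^{2} + 136 h\right) + 10 \cdot 45 = \left(h^{2} + 136 h\right) + 450 = 450 + h^{2} + 136 h$)
$\left(-3194 + L\right) + m{\left(72 \right)} = \left(-3194 - 26399\right) + \left(450 + 72^{2} + 136 \cdot 72\right) = -29593 + \left(450 + 5184 + 9792\right) = -29593 + 15426 = -14167$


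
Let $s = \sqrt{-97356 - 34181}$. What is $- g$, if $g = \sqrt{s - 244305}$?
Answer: $- \sqrt{-244305 + i \sqrt{131537}} \approx -0.36688 - 494.27 i$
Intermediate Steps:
$s = i \sqrt{131537}$ ($s = \sqrt{-131537} = i \sqrt{131537} \approx 362.68 i$)
$g = \sqrt{-244305 + i \sqrt{131537}}$ ($g = \sqrt{i \sqrt{131537} - 244305} = \sqrt{-244305 + i \sqrt{131537}} \approx 0.367 + 494.27 i$)
$- g = - \sqrt{-244305 + i \sqrt{131537}}$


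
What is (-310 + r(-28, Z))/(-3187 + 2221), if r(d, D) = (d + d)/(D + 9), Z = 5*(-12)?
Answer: 7877/24633 ≈ 0.31977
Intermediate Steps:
Z = -60
r(d, D) = 2*d/(9 + D) (r(d, D) = (2*d)/(9 + D) = 2*d/(9 + D))
(-310 + r(-28, Z))/(-3187 + 2221) = (-310 + 2*(-28)/(9 - 60))/(-3187 + 2221) = (-310 + 2*(-28)/(-51))/(-966) = (-310 + 2*(-28)*(-1/51))*(-1/966) = (-310 + 56/51)*(-1/966) = -15754/51*(-1/966) = 7877/24633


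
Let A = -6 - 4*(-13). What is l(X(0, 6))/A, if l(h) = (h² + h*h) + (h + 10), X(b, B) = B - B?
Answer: 5/23 ≈ 0.21739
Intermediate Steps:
X(b, B) = 0
A = 46 (A = -6 + 52 = 46)
l(h) = 10 + h + 2*h² (l(h) = (h² + h²) + (10 + h) = 2*h² + (10 + h) = 10 + h + 2*h²)
l(X(0, 6))/A = (10 + 0 + 2*0²)/46 = (10 + 0 + 2*0)*(1/46) = (10 + 0 + 0)*(1/46) = 10*(1/46) = 5/23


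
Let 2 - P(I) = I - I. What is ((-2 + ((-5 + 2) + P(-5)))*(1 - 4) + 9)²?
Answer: 324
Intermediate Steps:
P(I) = 2 (P(I) = 2 - (I - I) = 2 - 1*0 = 2 + 0 = 2)
((-2 + ((-5 + 2) + P(-5)))*(1 - 4) + 9)² = ((-2 + ((-5 + 2) + 2))*(1 - 4) + 9)² = ((-2 + (-3 + 2))*(-3) + 9)² = ((-2 - 1)*(-3) + 9)² = (-3*(-3) + 9)² = (9 + 9)² = 18² = 324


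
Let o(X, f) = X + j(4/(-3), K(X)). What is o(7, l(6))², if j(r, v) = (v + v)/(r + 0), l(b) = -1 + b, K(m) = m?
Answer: 49/4 ≈ 12.250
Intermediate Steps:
j(r, v) = 2*v/r (j(r, v) = (2*v)/r = 2*v/r)
o(X, f) = -X/2 (o(X, f) = X + 2*X/((4/(-3))) = X + 2*X/((4*(-⅓))) = X + 2*X/(-4/3) = X + 2*X*(-¾) = X - 3*X/2 = -X/2)
o(7, l(6))² = (-½*7)² = (-7/2)² = 49/4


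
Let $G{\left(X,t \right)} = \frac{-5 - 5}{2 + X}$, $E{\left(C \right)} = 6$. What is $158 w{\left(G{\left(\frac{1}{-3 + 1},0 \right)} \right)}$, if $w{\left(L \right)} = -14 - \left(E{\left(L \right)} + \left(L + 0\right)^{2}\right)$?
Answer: $- \frac{91640}{9} \approx -10182.0$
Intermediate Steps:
$G{\left(X,t \right)} = - \frac{10}{2 + X}$
$w{\left(L \right)} = -20 - L^{2}$ ($w{\left(L \right)} = -14 - \left(6 + \left(L + 0\right)^{2}\right) = -14 - \left(6 + L^{2}\right) = -20 - L^{2}$)
$158 w{\left(G{\left(\frac{1}{-3 + 1},0 \right)} \right)} = 158 \left(-20 - \left(- \frac{10}{2 + \frac{1}{-3 + 1}}\right)^{2}\right) = 158 \left(-20 - \left(- \frac{10}{2 + \frac{1}{-2}}\right)^{2}\right) = 158 \left(-20 - \left(- \frac{10}{2 - \frac{1}{2}}\right)^{2}\right) = 158 \left(-20 - \left(- \frac{10}{\frac{3}{2}}\right)^{2}\right) = 158 \left(-20 - \left(\left(-10\right) \frac{2}{3}\right)^{2}\right) = 158 \left(-20 - \left(- \frac{20}{3}\right)^{2}\right) = 158 \left(-20 - \frac{400}{9}\right) = 158 \left(- \frac{580}{9}\right) = - \frac{91640}{9}$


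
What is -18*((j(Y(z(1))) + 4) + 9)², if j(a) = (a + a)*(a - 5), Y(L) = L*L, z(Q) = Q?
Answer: -450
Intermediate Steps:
Y(L) = L²
j(a) = 2*a*(-5 + a) (j(a) = (2*a)*(-5 + a) = 2*a*(-5 + a))
-18*((j(Y(z(1))) + 4) + 9)² = -18*((2*1²*(-5 + 1²) + 4) + 9)² = -18*((2*1*(-5 + 1) + 4) + 9)² = -18*((2*1*(-4) + 4) + 9)² = -18*((-8 + 4) + 9)² = -18*(-4 + 9)² = -18*5² = -18*25 = -450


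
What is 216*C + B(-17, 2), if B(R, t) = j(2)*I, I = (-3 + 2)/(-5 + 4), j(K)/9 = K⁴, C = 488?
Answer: 105552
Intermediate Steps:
j(K) = 9*K⁴
I = 1 (I = -1/(-1) = -1*(-1) = 1)
B(R, t) = 144 (B(R, t) = (9*2⁴)*1 = (9*16)*1 = 144*1 = 144)
216*C + B(-17, 2) = 216*488 + 144 = 105408 + 144 = 105552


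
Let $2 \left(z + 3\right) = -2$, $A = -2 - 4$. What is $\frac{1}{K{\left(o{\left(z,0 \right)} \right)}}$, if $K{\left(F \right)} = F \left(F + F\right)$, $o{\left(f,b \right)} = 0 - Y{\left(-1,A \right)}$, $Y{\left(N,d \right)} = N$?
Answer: $\frac{1}{2} \approx 0.5$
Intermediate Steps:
$A = -6$ ($A = -2 - 4 = -6$)
$z = -4$ ($z = -3 + \frac{1}{2} \left(-2\right) = -3 - 1 = -4$)
$o{\left(f,b \right)} = 1$ ($o{\left(f,b \right)} = 0 - -1 = 0 + 1 = 1$)
$K{\left(F \right)} = 2 F^{2}$ ($K{\left(F \right)} = F 2 F = 2 F^{2}$)
$\frac{1}{K{\left(o{\left(z,0 \right)} \right)}} = \frac{1}{2 \cdot 1^{2}} = \frac{1}{2 \cdot 1} = \frac{1}{2}$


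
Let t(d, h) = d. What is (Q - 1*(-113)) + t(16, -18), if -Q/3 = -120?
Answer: 489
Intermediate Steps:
Q = 360 (Q = -3*(-120) = 360)
(Q - 1*(-113)) + t(16, -18) = (360 - 1*(-113)) + 16 = (360 + 113) + 16 = 473 + 16 = 489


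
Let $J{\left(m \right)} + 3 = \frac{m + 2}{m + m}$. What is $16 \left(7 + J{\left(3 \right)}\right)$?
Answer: $\frac{232}{3} \approx 77.333$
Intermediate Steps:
$J{\left(m \right)} = -3 + \frac{2 + m}{2 m}$ ($J{\left(m \right)} = -3 + \frac{m + 2}{m + m} = -3 + \frac{2 + m}{2 m}$)
$16 \left(7 + J{\left(3 \right)}\right) = 16 \left(7 - \left(\frac{5}{2} - \frac{1}{3}\right)\right) = 16 \left(7 + \left(- \frac{5}{2} + \frac{1}{3}\right)\right) = 16 \left(7 - \frac{13}{6}\right) = 16 \cdot \frac{29}{6} = \frac{232}{3}$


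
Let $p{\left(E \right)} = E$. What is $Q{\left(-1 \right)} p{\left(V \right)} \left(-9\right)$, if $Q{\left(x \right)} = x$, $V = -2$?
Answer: $-18$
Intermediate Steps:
$Q{\left(-1 \right)} p{\left(V \right)} \left(-9\right) = \left(-1\right) \left(-2\right) \left(-9\right) = 2 \left(-9\right) = -18$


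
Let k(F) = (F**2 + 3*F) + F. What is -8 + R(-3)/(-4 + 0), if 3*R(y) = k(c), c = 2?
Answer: -9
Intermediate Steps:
k(F) = F**2 + 4*F
R(y) = 4 (R(y) = (2*(4 + 2))/3 = (2*6)/3 = (1/3)*12 = 4)
-8 + R(-3)/(-4 + 0) = -8 + 4/(-4 + 0) = -8 + 4/(-4) = -8 + 4*(-1/4) = -8 - 1 = -9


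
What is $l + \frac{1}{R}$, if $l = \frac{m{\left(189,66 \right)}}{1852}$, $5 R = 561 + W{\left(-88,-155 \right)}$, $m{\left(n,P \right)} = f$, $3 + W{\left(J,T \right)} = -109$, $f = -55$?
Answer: $- \frac{15435}{831548} \approx -0.018562$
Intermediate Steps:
$W{\left(J,T \right)} = -112$ ($W{\left(J,T \right)} = -3 - 109 = -112$)
$m{\left(n,P \right)} = -55$
$R = \frac{449}{5}$ ($R = \frac{561 - 112}{5} = \frac{1}{5} \cdot 449 = \frac{449}{5} \approx 89.8$)
$l = - \frac{55}{1852} \approx -0.029698$
$l + \frac{1}{R} = - \frac{55}{1852} + \frac{1}{\frac{449}{5}} = - \frac{55}{1852} + \frac{5}{449} = - \frac{15435}{831548}$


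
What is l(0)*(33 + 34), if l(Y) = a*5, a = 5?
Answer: 1675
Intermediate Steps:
l(Y) = 25 (l(Y) = 5*5 = 25)
l(0)*(33 + 34) = 25*(33 + 34) = 25*67 = 1675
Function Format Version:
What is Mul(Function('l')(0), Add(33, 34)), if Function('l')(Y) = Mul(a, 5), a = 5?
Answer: 1675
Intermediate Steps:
Function('l')(Y) = 25 (Function('l')(Y) = Mul(5, 5) = 25)
Mul(Function('l')(0), Add(33, 34)) = Mul(25, Add(33, 34)) = Mul(25, 67) = 1675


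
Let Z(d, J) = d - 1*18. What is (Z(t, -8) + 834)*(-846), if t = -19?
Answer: -674262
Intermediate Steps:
Z(d, J) = -18 + d (Z(d, J) = d - 18 = -18 + d)
(Z(t, -8) + 834)*(-846) = ((-18 - 19) + 834)*(-846) = (-37 + 834)*(-846) = 797*(-846) = -674262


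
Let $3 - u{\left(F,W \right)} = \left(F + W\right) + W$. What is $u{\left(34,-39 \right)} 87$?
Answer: $4089$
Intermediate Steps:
$u{\left(F,W \right)} = 3 - F - 2 W$ ($u{\left(F,W \right)} = 3 - \left(\left(F + W\right) + W\right) = 3 - \left(F + 2 W\right) = 3 - F - 2 W$)
$u{\left(34,-39 \right)} 87 = \left(3 - 34 - -78\right) 87 = \left(3 - 34 + 78\right) 87 = 47 \cdot 87 = 4089$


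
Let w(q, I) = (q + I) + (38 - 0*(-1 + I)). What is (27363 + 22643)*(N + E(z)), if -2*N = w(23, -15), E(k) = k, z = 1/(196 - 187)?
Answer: -10301236/9 ≈ -1.1446e+6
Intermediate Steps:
z = 1/9 ≈ 0.11111
w(q, I) = 38 + I + q (w(q, I) = (I + q) + (38 - 1*0) = (I + q) + (38 + 0) = (I + q) + 38 = 38 + I + q)
N = -23 (N = -(38 - 15 + 23)/2 = -1/2*46 = -23)
(27363 + 22643)*(N + E(z)) = (27363 + 22643)*(-23 + 1/9) = 50006*(-206/9) = -10301236/9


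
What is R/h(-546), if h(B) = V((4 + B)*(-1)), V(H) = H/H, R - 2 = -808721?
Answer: -808719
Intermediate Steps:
R = -808719 (R = 2 - 808721 = -808719)
V(H) = 1
h(B) = 1
R/h(-546) = -808719/1 = -808719*1 = -808719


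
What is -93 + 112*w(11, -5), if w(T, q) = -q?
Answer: 467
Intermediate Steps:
-93 + 112*w(11, -5) = -93 + 112*(-1*(-5)) = -93 + 112*5 = -93 + 560 = 467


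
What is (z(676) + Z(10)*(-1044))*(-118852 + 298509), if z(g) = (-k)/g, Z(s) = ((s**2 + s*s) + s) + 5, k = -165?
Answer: -27260218065315/676 ≈ -4.0326e+10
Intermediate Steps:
Z(s) = 5 + s + 2*s**2 (Z(s) = ((s**2 + s**2) + s) + 5 = (2*s**2 + s) + 5 = (s + 2*s**2) + 5 = 5 + s + 2*s**2)
z(g) = 165/g (z(g) = (-1*(-165))/g = 165/g)
(z(676) + Z(10)*(-1044))*(-118852 + 298509) = (165/676 + (5 + 10 + 2*10**2)*(-1044))*(-118852 + 298509) = (165*(1/676) + (5 + 10 + 2*100)*(-1044))*179657 = (165/676 + (5 + 10 + 200)*(-1044))*179657 = (165/676 + 215*(-1044))*179657 = (165/676 - 224460)*179657 = -151734795/676*179657 = -27260218065315/676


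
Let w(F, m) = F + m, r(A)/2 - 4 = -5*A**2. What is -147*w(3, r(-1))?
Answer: -147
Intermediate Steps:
r(A) = 8 - 10*A**2 (r(A) = 8 + 2*(-5*A**2) = 8 - 10*A**2)
-147*w(3, r(-1)) = -147*(3 + (8 - 10*(-1)**2)) = -147*(3 + (8 - 10*1)) = -147*(3 + (8 - 10)) = -147*(3 - 2) = -147*1 = -147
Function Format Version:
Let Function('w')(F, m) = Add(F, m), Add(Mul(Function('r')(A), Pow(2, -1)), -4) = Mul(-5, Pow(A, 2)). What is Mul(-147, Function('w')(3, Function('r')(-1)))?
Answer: -147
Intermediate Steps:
Function('r')(A) = Add(8, Mul(-10, Pow(A, 2))) (Function('r')(A) = Add(8, Mul(2, Mul(-5, Pow(A, 2)))) = Add(8, Mul(-10, Pow(A, 2))))
Mul(-147, Function('w')(3, Function('r')(-1))) = Mul(-147, Add(3, Add(8, Mul(-10, Pow(-1, 2))))) = Mul(-147, Add(3, Add(8, Mul(-10, 1)))) = Mul(-147, Add(3, Add(8, -10))) = Mul(-147, Add(3, -2)) = Mul(-147, 1) = -147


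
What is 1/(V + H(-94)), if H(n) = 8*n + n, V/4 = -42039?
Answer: -1/169002 ≈ -5.9171e-6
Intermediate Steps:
V = -168156 (V = 4*(-42039) = -168156)
H(n) = 9*n
1/(V + H(-94)) = 1/(-168156 + 9*(-94)) = 1/(-168156 - 846) = 1/(-169002) = -1/169002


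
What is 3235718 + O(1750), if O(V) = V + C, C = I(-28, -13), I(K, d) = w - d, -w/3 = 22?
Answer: 3237415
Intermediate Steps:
w = -66 (w = -3*22 = -66)
I(K, d) = -66 - d
C = -53 (C = -66 - 1*(-13) = -66 + 13 = -53)
O(V) = -53 + V (O(V) = V - 53 = -53 + V)
3235718 + O(1750) = 3235718 + (-53 + 1750) = 3235718 + 1697 = 3237415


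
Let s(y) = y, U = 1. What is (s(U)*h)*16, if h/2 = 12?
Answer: 384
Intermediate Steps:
h = 24 (h = 2*12 = 24)
(s(U)*h)*16 = (1*24)*16 = 24*16 = 384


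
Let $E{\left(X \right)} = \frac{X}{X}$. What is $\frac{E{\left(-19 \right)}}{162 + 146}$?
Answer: $\frac{1}{308} \approx 0.0032468$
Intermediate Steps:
$E{\left(X \right)} = 1$
$\frac{E{\left(-19 \right)}}{162 + 146} = 1 \frac{1}{162 + 146} = 1 \cdot \frac{1}{308} = \frac{1}{308}$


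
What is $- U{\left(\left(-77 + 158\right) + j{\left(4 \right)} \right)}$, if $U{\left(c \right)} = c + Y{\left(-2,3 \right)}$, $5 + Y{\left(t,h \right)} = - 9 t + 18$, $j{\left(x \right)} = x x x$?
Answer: $-176$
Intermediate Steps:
$j{\left(x \right)} = x^{3}$ ($j{\left(x \right)} = x^{2} x = x^{3}$)
$Y{\left(t,h \right)} = 13 - 9 t$ ($Y{\left(t,h \right)} = -5 - \left(-18 + 9 t\right) = 13 - 9 t$)
$U{\left(c \right)} = 31 + c$ ($U{\left(c \right)} = c + \left(13 - -18\right) = c + \left(13 + 18\right) = c + 31 = 31 + c$)
$- U{\left(\left(-77 + 158\right) + j{\left(4 \right)} \right)} = - (31 + \left(\left(-77 + 158\right) + 4^{3}\right)) = - (31 + \left(81 + 64\right)) = - (31 + 145) = \left(-1\right) 176 = -176$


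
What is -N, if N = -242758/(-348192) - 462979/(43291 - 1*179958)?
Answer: -97191295777/23793178032 ≈ -4.0848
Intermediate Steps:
N = 97191295777/23793178032 (N = -242758*(-1/348192) - 462979/(43291 - 179958) = 121379/174096 - 462979/(-136667) = 121379/174096 - 462979*(-1/136667) = 121379/174096 + 462979/136667 = 97191295777/23793178032 ≈ 4.0848)
-N = -1*97191295777/23793178032 = -97191295777/23793178032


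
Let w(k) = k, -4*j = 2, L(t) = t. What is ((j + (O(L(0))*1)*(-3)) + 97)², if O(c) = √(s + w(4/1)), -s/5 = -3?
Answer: 37933/4 - 579*√19 ≈ 6959.4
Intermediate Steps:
s = 15 (s = -5*(-3) = 15)
j = -½ (j = -¼*2 = -½ ≈ -0.50000)
O(c) = √19 (O(c) = √(15 + 4/1) = √(15 + 4*1) = √(15 + 4) = √19)
((j + (O(L(0))*1)*(-3)) + 97)² = ((-½ + (√19*1)*(-3)) + 97)² = ((-½ + √19*(-3)) + 97)² = ((-½ - 3*√19) + 97)² = (193/2 - 3*√19)²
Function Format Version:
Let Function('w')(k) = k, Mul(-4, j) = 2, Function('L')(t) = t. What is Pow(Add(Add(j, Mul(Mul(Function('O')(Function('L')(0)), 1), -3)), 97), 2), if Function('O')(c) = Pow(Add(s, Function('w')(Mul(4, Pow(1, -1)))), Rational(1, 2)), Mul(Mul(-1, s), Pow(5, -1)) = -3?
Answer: Add(Rational(37933, 4), Mul(-579, Pow(19, Rational(1, 2)))) ≈ 6959.4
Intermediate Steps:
s = 15 (s = Mul(-5, -3) = 15)
j = Rational(-1, 2) (j = Mul(Rational(-1, 4), 2) = Rational(-1, 2) ≈ -0.50000)
Function('O')(c) = Pow(19, Rational(1, 2)) (Function('O')(c) = Pow(Add(15, Mul(4, Pow(1, -1))), Rational(1, 2)) = Pow(Add(15, Mul(4, 1)), Rational(1, 2)) = Pow(Add(15, 4), Rational(1, 2)) = Pow(19, Rational(1, 2)))
Pow(Add(Add(j, Mul(Mul(Function('O')(Function('L')(0)), 1), -3)), 97), 2) = Pow(Add(Add(Rational(-1, 2), Mul(Mul(Pow(19, Rational(1, 2)), 1), -3)), 97), 2) = Pow(Add(Add(Rational(-1, 2), Mul(Pow(19, Rational(1, 2)), -3)), 97), 2) = Pow(Add(Add(Rational(-1, 2), Mul(-3, Pow(19, Rational(1, 2)))), 97), 2) = Pow(Add(Rational(193, 2), Mul(-3, Pow(19, Rational(1, 2)))), 2)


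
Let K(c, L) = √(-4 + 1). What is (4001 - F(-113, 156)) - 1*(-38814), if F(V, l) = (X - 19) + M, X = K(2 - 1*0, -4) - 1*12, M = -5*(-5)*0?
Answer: 42846 - I*√3 ≈ 42846.0 - 1.732*I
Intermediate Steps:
M = 0 (M = 25*0 = 0)
K(c, L) = I*√3 (K(c, L) = √(-3) = I*√3)
X = -12 + I*√3 (X = I*√3 - 1*12 = I*√3 - 12 = -12 + I*√3 ≈ -12.0 + 1.732*I)
F(V, l) = -31 + I*√3 (F(V, l) = ((-12 + I*√3) - 19) + 0 = (-31 + I*√3) + 0 = -31 + I*√3)
(4001 - F(-113, 156)) - 1*(-38814) = (4001 - (-31 + I*√3)) - 1*(-38814) = (4001 + (31 - I*√3)) + 38814 = (4032 - I*√3) + 38814 = 42846 - I*√3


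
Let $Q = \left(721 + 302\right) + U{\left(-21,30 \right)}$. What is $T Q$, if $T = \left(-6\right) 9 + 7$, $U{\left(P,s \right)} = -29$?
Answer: $-46718$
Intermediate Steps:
$T = -47$ ($T = -54 + 7 = -47$)
$Q = 994$ ($Q = \left(721 + 302\right) - 29 = 1023 - 29 = 994$)
$T Q = \left(-47\right) 994 = -46718$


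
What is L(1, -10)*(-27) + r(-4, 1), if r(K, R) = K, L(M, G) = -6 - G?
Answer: -112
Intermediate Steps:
L(1, -10)*(-27) + r(-4, 1) = (-6 - 1*(-10))*(-27) - 4 = (-6 + 10)*(-27) - 4 = 4*(-27) - 4 = -108 - 4 = -112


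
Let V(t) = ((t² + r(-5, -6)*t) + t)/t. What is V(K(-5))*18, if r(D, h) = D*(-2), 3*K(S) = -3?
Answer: 180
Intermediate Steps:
K(S) = -1 (K(S) = (⅓)*(-3) = -1)
r(D, h) = -2*D
V(t) = (t² + 11*t)/t (V(t) = ((t² + (-2*(-5))*t) + t)/t = ((t² + 10*t) + t)/t = (t² + 11*t)/t)
V(K(-5))*18 = (11 - 1)*18 = 10*18 = 180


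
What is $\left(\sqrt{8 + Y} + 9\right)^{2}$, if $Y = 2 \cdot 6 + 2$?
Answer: $\left(9 + \sqrt{22}\right)^{2} \approx 187.43$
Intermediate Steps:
$Y = 14$ ($Y = 12 + 2 = 14$)
$\left(\sqrt{8 + Y} + 9\right)^{2} = \left(\sqrt{8 + 14} + 9\right)^{2} = \left(\sqrt{22} + 9\right)^{2} = \left(9 + \sqrt{22}\right)^{2}$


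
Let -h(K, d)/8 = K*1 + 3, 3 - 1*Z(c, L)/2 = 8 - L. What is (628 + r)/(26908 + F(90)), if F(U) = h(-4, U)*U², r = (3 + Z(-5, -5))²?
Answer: 917/91708 ≈ 0.0099991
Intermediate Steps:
Z(c, L) = -10 + 2*L (Z(c, L) = 6 - 2*(8 - L) = 6 + (-16 + 2*L) = -10 + 2*L)
h(K, d) = -24 - 8*K (h(K, d) = -8*(K*1 + 3) = -8*(K + 3) = -8*(3 + K) = -24 - 8*K)
r = 289 (r = (3 + (-10 + 2*(-5)))² = (3 + (-10 - 10))² = (3 - 20)² = (-17)² = 289)
F(U) = 8*U² (F(U) = (-24 - 8*(-4))*U² = (-24 + 32)*U² = 8*U²)
(628 + r)/(26908 + F(90)) = (628 + 289)/(26908 + 8*90²) = 917/(26908 + 8*8100) = 917/(26908 + 64800) = 917/91708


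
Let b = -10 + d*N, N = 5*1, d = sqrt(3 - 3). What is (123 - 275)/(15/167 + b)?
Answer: 25384/1655 ≈ 15.338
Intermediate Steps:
d = 0 (d = sqrt(0) = 0)
N = 5
b = -10 (b = -10 + 0*5 = -10 + 0 = -10)
(123 - 275)/(15/167 + b) = (123 - 275)/(15/167 - 10) = -152/(15*(1/167) - 10) = -152/(15/167 - 10) = -152/(-1655/167) = -152*(-167/1655) = 25384/1655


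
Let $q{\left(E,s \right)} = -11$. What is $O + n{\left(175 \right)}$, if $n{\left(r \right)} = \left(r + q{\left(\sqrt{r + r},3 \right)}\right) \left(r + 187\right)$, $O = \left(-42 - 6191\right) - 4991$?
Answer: $48144$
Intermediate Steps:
$O = -11224$ ($O = -6233 - 4991 = -11224$)
$n{\left(r \right)} = \left(-11 + r\right) \left(187 + r\right)$ ($n{\left(r \right)} = \left(r - 11\right) \left(r + 187\right) = \left(-11 + r\right) \left(187 + r\right)$)
$O + n{\left(175 \right)} = -11224 + \left(-2057 + 175^{2} + 176 \cdot 175\right) = -11224 + \left(-2057 + 30625 + 30800\right) = -11224 + 59368 = 48144$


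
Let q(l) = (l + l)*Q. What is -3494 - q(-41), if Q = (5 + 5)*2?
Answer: -1854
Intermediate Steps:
Q = 20 (Q = 10*2 = 20)
q(l) = 40*l (q(l) = (l + l)*20 = (2*l)*20 = 40*l)
-3494 - q(-41) = -3494 - 40*(-41) = -3494 - 1*(-1640) = -3494 + 1640 = -1854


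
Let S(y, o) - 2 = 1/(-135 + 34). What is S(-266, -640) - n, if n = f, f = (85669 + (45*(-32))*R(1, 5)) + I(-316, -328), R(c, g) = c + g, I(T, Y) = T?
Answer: -7747812/101 ≈ -76711.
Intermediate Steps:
S(y, o) = 201/101 (S(y, o) = 2 + 1/(-135 + 34) = 2 + 1/(-101) = 2 - 1/101 = 201/101)
f = 76713 (f = (85669 + (45*(-32))*(1 + 5)) - 316 = (85669 - 1440*6) - 316 = (85669 - 8640) - 316 = 77029 - 316 = 76713)
n = 76713
S(-266, -640) - n = 201/101 - 1*76713 = 201/101 - 76713 = -7747812/101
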